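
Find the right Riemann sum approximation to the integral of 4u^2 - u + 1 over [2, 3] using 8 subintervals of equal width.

25.03125

Δu = (3 − 2)/8 = 0.125.
Right endpoints: 2.125, 2.25, 2.375, 2.5, 2.625, 2.75, 2.875, 3.
f(2.125) = 16.9375, f(2.25) = 19, f(2.375) = 21.1875, f(2.5) = 23.5, f(2.625) = 25.9375, f(2.75) = 28.5, f(2.875) = 31.1875, f(3) = 34.
Sum = Δu · [f(2.125) + f(2.25) + f(2.375) + ...].
Sum = 25.03125.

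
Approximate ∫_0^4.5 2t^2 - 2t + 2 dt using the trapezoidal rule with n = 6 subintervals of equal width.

Δt = (4.5 − 0)/6 = 0.75.
f(0) = 2, f(0.75) = 1.625, f(1.5) = 3.5, f(2.25) = 7.625, f(3) = 14, f(3.75) = 22.625, f(4.5) = 33.5.
T_6 = (Δt/2)·[f(t_0) + 2f(t_1) + ... + 2f(t_{5}) + f(t_6)].
Sum = 50.34375.

50.34375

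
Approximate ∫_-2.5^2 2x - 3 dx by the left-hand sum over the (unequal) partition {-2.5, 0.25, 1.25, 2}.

Subinterval widths: 2.75, 1, 0.75.
Left endpoints: -2.5, 0.25, 1.25.
f(-2.5) = -8, f(0.25) = -2.5, f(1.25) = -0.5.
Sum = Σ Δx_i · f(x_i).
Sum = -24.875.

-24.875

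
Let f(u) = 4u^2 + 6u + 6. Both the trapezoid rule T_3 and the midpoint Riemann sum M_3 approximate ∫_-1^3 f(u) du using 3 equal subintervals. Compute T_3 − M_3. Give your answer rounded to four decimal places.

7.1111

T_3 ≈ 90.074074.
M_3 ≈ 82.962963.
T_3 − M_3 ≈ 7.1111.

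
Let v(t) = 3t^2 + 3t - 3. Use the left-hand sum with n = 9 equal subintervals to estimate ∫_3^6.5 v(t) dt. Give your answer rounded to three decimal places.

Δt = (6.5 − 3)/9 = 7/18.
Left endpoints: 3, 61/18, 34/9, 25/6, 41/9, 89/18, 16/3, 103/18, 55/9.
v(3) = 33, v(61/18) = 4495/108, v(34/9) = 1381/27, v(25/6) = 739/12, v(41/9) = 1969/27, v(89/18) = 9199/108, v(16/3) = 295/3, v(103/18) = 12139/108, v(55/9) = 3439/27.
Sum = Δt · [v(3) + v(61/18) + v(34/9) + ...].
Sum ≈ 265.827.

265.827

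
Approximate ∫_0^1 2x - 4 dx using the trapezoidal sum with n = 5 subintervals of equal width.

-3

Δx = (1 − 0)/5 = 0.2.
f(0) = -4, f(0.2) = -3.6, f(0.4) = -3.2, f(0.6) = -2.8, f(0.8) = -2.4, f(1) = -2.
T_5 = (Δx/2)·[f(x_0) + 2f(x_1) + ... + 2f(x_{4}) + f(x_5)].
Sum = -3.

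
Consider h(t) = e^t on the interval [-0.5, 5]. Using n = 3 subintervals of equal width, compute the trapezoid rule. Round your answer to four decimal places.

Δt = (5 − (-0.5))/3 = 11/6.
h(-0.5) ≈ 0.6065, h(4/3) ≈ 3.7937, h(19/6) ≈ 23.7283, h(5) ≈ 148.4132.
T_3 = (Δt/2)·[h(t_0) + 2h(t_1) + 2h(t_2) + h(t_3)].
Sum ≈ 187.0582.

187.0582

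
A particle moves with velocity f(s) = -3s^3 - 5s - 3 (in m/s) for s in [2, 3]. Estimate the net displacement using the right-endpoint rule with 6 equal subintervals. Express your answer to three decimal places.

-69.521

Δs = (3 − 2)/6 = 1/6.
Right endpoints: 13/6, 7/3, 2.5, 8/3, 17/6, 3.
f(13/6) = -3193/72, f(7/3) = -475/9, f(2.5) = -62.375, f(8/3) = -659/9, f(17/6) = -6149/72, f(3) = -99.
Sum = Δs · [f(13/6) + f(7/3) + f(2.5) + ...].
Sum ≈ -69.521.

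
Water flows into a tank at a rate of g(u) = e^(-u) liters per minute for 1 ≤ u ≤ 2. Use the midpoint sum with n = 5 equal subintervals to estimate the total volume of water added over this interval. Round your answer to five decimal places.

Δu = (2 − 1)/5 = 0.2.
Midpoints: 1.1, 1.3, 1.5, 1.7, 1.9.
g(1.1) ≈ 0.33287, g(1.3) ≈ 0.27253, g(1.5) ≈ 0.22313, g(1.7) ≈ 0.18268, g(1.9) ≈ 0.14957.
Sum = Δu · [g(1.1) + g(1.3) + g(1.5) + g(1.7) + g(1.9)].
Sum ≈ 0.23216.

0.23216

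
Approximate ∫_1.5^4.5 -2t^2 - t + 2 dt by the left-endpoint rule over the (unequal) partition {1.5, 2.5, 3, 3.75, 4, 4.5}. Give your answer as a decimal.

Subinterval widths: 1, 0.5, 0.75, 0.25, 0.5.
Left endpoints: 1.5, 2.5, 3, 3.75, 4.
f(1.5) = -4, f(2.5) = -13, f(3) = -19, f(3.75) = -29.875, f(4) = -34.
Sum = Σ Δt_i · f(t_i).
Sum = -49.21875.

-49.21875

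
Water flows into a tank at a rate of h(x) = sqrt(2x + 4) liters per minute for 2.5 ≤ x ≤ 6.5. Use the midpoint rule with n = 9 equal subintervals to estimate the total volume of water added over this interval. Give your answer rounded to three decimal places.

14.365

Δx = (6.5 − 2.5)/9 = 4/9.
Midpoints: 49/18, 19/6, 65/18, 73/18, 4.5, 89/18, 97/18, 35/6, 113/18.
h(49/18) ≈ 3.073, h(19/6) ≈ 3.215, h(65/18) ≈ 3.350, h(73/18) ≈ 3.480, h(4.5) ≈ 3.606, h(89/18) ≈ 3.727, h(97/18) ≈ 3.844, h(35/6) ≈ 3.958, h(113/18) ≈ 4.069.
Sum = Δx · [h(49/18) + h(19/6) + h(65/18) + ...].
Sum ≈ 14.365.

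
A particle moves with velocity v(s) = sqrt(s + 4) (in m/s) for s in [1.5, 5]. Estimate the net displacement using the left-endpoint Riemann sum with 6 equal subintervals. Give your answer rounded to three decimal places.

9.209

Δs = (5 − 1.5)/6 = 7/12.
Left endpoints: 1.5, 25/12, 8/3, 3.25, 23/6, 53/12.
v(1.5) ≈ 2.345, v(25/12) ≈ 2.466, v(8/3) ≈ 2.582, v(3.25) ≈ 2.693, v(23/6) ≈ 2.799, v(53/12) ≈ 2.901.
Sum = Δs · [v(1.5) + v(25/12) + v(8/3) + ...].
Sum ≈ 9.209.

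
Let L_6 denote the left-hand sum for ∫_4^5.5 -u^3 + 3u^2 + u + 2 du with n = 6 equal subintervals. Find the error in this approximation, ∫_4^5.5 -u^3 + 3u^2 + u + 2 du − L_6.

-7.08984375

Exact integral: ∫_4^5.5 f(u) du = -52.265625.
L_6 = -45.17578125.
Error = -52.265625 − (-45.17578125) = -7.08984375.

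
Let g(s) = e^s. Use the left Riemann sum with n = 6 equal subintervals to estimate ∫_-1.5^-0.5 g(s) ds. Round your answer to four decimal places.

0.3523

Δs = (-0.5 − (-1.5))/6 = 1/6.
Left endpoints: -1.5, -4/3, -7/6, -1, -5/6, -2/3.
g(-1.5) ≈ 0.2231, g(-4/3) ≈ 0.2636, g(-7/6) ≈ 0.3114, g(-1) ≈ 0.3679, g(-5/6) ≈ 0.4346, g(-2/3) ≈ 0.5134.
Sum = Δs · [g(-1.5) + g(-4/3) + g(-7/6) + ...].
Sum ≈ 0.3523.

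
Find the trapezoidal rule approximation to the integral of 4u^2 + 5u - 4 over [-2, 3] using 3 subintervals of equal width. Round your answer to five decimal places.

48.42593

Δu = (3 − (-2))/3 = 5/3.
f(-2) = 2, f(-1/3) = -47/9, f(4/3) = 88/9, f(3) = 47.
T_3 = (Δu/2)·[f(u_0) + 2f(u_1) + 2f(u_2) + f(u_3)].
Sum ≈ 48.42593.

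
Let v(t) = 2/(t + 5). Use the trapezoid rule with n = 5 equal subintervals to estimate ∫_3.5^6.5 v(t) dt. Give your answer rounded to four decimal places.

0.6049

Δt = (6.5 − 3.5)/5 = 0.6.
v(3.5) = 4/17, v(4.1) = 20/91, v(4.7) = 20/97, v(5.3) = 20/103, v(5.9) = 20/109, v(6.5) = 4/23.
T_5 = (Δt/2)·[v(t_0) + 2v(t_1) + ... + 2v(t_{4}) + v(t_5)].
Sum ≈ 0.6049.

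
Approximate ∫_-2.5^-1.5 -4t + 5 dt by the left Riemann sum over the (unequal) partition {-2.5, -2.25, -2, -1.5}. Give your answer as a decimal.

13.75

Subinterval widths: 0.25, 0.25, 0.5.
Left endpoints: -2.5, -2.25, -2.
f(-2.5) = 15, f(-2.25) = 14, f(-2) = 13.
Sum = Σ Δt_i · f(t_i).
Sum = 13.75.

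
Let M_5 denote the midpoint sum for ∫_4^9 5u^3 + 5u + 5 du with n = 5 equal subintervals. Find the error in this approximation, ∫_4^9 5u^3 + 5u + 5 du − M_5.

40.625

Exact integral: ∫_4^9 f(u) du = 8068.75.
M_5 = 8028.125.
Error = 8068.75 − 8028.125 = 40.625.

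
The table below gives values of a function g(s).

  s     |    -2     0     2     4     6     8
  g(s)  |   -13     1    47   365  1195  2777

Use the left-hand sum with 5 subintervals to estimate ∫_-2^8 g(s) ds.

3190

Δs = 2.
Sum = 2·[(-13) + 1 + 47 + 365 + 1195] = 3190.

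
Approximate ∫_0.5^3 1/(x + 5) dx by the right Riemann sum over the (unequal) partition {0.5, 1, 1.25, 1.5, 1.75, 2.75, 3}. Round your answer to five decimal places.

Subinterval widths: 0.5, 0.25, 0.25, 0.25, 1, 0.25.
Right endpoints: 1, 1.25, 1.5, 1.75, 2.75, 3.
f(1) = 1/6, f(1.25) = 0.16, f(1.5) = 2/13, f(1.75) = 4/27, f(2.75) = 4/31, f(3) = 0.125.
Sum = Σ Δx_i · f(x_i).
Sum ≈ 0.35911.

0.35911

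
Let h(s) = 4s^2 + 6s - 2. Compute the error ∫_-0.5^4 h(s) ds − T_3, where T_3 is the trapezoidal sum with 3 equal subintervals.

-6.75

Exact integral: ∫_-0.5^4 h(s) ds = 123.75.
T_3 = 130.5.
Error = 123.75 − 130.5 = -6.75.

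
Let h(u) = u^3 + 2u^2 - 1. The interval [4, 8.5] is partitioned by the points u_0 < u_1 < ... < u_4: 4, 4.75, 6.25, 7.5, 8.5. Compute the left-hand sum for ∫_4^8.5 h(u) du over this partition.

Subinterval widths: 0.75, 1.5, 1.25, 1.
Left endpoints: 4, 4.75, 6.25, 7.5.
h(4) = 95, h(4.75) = 151.296875, h(6.25) = 321.265625, h(7.5) = 533.375.
Sum = Σ Δu_i · h(u_i).
Sum = 1233.15234375.

1233.15234375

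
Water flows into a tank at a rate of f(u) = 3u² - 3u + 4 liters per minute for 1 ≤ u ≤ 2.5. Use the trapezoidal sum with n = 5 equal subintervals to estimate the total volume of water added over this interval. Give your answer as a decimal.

Δu = (2.5 − 1)/5 = 0.3.
f(1) = 4, f(1.3) = 5.17, f(1.6) = 6.88, f(1.9) = 9.13, f(2.2) = 11.92, f(2.5) = 15.25.
T_5 = (Δu/2)·[f(u_0) + 2f(u_1) + ... + 2f(u_{4}) + f(u_5)].
Sum = 12.8175.

12.8175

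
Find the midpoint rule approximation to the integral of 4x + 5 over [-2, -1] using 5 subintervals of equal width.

Δx = (-1 − (-2))/5 = 0.2.
Midpoints: -1.9, -1.7, -1.5, -1.3, -1.1.
f(-1.9) = -2.6, f(-1.7) = -1.8, f(-1.5) = -1, f(-1.3) = -0.2, f(-1.1) = 0.6.
Sum = Δx · [f(-1.9) + f(-1.7) + f(-1.5) + f(-1.3) + f(-1.1)].
Sum = -1.

-1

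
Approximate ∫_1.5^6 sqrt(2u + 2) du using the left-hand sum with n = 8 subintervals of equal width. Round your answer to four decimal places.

Δu = (6 − 1.5)/8 = 0.5625.
Left endpoints: 1.5, 2.0625, 2.625, 3.1875, 3.75, 4.3125, 4.875, 5.4375.
f(1.5) ≈ 2.2361, f(2.0625) ≈ 2.4749, f(2.625) ≈ 2.6926, f(3.1875) ≈ 2.8940, f(3.75) ≈ 3.0822, f(4.3125) ≈ 3.2596, f(4.875) ≈ 3.4278, f(5.4375) ≈ 3.5882.
Sum = Δu · [f(1.5) + f(2.0625) + f(2.625) + ...].
Sum ≈ 13.3061.

13.3061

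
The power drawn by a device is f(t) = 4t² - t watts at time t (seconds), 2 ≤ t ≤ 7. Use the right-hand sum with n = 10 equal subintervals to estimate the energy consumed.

Δt = (7 − 2)/10 = 0.5.
Right endpoints: 2.5, 3, 3.5, 4, 4.5, 5, 5.5, 6, 6.5, 7.
f(2.5) = 22.5, f(3) = 33, f(3.5) = 45.5, f(4) = 60, f(4.5) = 76.5, f(5) = 95, f(5.5) = 115.5, f(6) = 138, f(6.5) = 162.5, f(7) = 189.
Sum = Δt · [f(2.5) + f(3) + f(3.5) + ...].
Sum = 468.75.

468.75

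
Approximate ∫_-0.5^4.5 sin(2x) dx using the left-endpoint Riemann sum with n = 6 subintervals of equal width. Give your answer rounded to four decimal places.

Δx = (4.5 − (-0.5))/6 = 5/6.
Left endpoints: -0.5, 1/3, 7/6, 2, 17/6, 11/3.
f(-0.5) ≈ -0.8415, f(1/3) ≈ 0.6184, f(7/6) ≈ 0.7231, f(2) ≈ -0.7568, f(17/6) ≈ -0.5782, f(11/3) ≈ 0.8675.
Sum = Δx · [f(-0.5) + f(1/3) + f(7/6) + ...].
Sum ≈ 0.0271.

0.0271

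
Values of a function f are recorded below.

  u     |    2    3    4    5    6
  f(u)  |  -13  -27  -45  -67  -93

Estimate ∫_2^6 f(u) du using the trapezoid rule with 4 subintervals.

-192

Δu = 1.
T_4 = (1/2)·[(-13) + 2·(-27) + 2·(-45) + 2·(-67) + (-93)] = -192.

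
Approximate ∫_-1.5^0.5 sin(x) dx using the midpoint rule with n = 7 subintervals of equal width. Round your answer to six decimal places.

-0.809596

Δx = (0.5 − (-1.5))/7 = 2/7.
Midpoints: -19/14, -15/14, -11/14, -0.5, -3/14, 1/14, 5/14.
f(-19/14) ≈ -0.977263, f(-15/14) ≈ -0.877886, f(-11/14) ≈ -0.707330, f(-0.5) ≈ -0.479426, f(-3/14) ≈ -0.212650, f(1/14) ≈ 0.071368, f(5/14) ≈ 0.349599.
Sum = Δx · [f(-19/14) + f(-15/14) + f(-11/14) + ...].
Sum ≈ -0.809596.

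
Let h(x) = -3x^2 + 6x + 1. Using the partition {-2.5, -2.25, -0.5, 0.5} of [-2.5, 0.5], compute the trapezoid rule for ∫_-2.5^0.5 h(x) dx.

Subinterval widths: 0.25, 1.75, 1.
h(-2.5) = -32.75, h(-2.25) = -27.6875, h(-0.5) = -2.75, h(0.5) = 3.25.
On each subinterval the trapezoid contributes (Δx_i/2)·[h(x_{i-1}) + h(x_i)].
Sum = -33.9375.

-33.9375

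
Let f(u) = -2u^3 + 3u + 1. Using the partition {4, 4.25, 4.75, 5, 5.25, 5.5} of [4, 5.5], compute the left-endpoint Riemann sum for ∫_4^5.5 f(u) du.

Subinterval widths: 0.25, 0.5, 0.25, 0.25, 0.25.
Left endpoints: 4, 4.25, 4.75, 5, 5.25.
f(4) = -115, f(4.25) = -139.78125, f(4.75) = -199.09375, f(5) = -234, f(5.25) = -272.65625.
Sum = Σ Δu_i · f(u_i).
Sum = -275.078125.

-275.078125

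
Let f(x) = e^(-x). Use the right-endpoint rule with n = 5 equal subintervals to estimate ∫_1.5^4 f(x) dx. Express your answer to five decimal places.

Δx = (4 − 1.5)/5 = 0.5.
Right endpoints: 2, 2.5, 3, 3.5, 4.
f(2) ≈ 0.13534, f(2.5) ≈ 0.08208, f(3) ≈ 0.04979, f(3.5) ≈ 0.03020, f(4) ≈ 0.01832.
Sum = Δx · [f(2) + f(2.5) + f(3) + f(3.5) + f(4)].
Sum ≈ 0.15786.

0.15786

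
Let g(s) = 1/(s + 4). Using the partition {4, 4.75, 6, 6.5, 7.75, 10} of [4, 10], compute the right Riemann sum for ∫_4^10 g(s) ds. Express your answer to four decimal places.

Subinterval widths: 0.75, 1.25, 0.5, 1.25, 2.25.
Right endpoints: 4.75, 6, 6.5, 7.75, 10.
g(4.75) = 4/35, g(6) = 0.1, g(6.5) = 2/21, g(7.75) = 4/47, g(10) = 1/14.
Sum = Σ Δs_i · g(s_i).
Sum ≈ 0.5254.

0.5254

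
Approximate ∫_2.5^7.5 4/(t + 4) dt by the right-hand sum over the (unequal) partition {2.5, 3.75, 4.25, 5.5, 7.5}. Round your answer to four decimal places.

Subinterval widths: 1.25, 0.5, 1.25, 2.
Right endpoints: 3.75, 4.25, 5.5, 7.5.
f(3.75) = 16/31, f(4.25) = 16/33, f(5.5) = 8/19, f(7.5) = 8/23.
Sum = Σ Δt_i · f(t_i).
Sum ≈ 2.1096.

2.1096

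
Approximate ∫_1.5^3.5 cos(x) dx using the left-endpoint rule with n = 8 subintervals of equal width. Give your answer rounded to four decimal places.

-1.2153

Δx = (3.5 − 1.5)/8 = 0.25.
Left endpoints: 1.5, 1.75, 2, 2.25, 2.5, 2.75, 3, 3.25.
f(1.5) ≈ 0.0707, f(1.75) ≈ -0.1782, f(2) ≈ -0.4161, f(2.25) ≈ -0.6282, f(2.5) ≈ -0.8011, f(2.75) ≈ -0.9243, f(3) ≈ -0.9900, f(3.25) ≈ -0.9941.
Sum = Δx · [f(1.5) + f(1.75) + f(2) + ...].
Sum ≈ -1.2153.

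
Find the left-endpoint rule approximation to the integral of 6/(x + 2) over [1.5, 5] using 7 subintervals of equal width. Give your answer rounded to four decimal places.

Δx = (5 − 1.5)/7 = 0.5.
Left endpoints: 1.5, 2, 2.5, 3, 3.5, 4, 4.5.
f(1.5) = 12/7, f(2) = 1.5, f(2.5) = 4/3, f(3) = 1.2, f(3.5) = 12/11, f(4) = 1, f(4.5) = 12/13.
Sum = Δx · [f(1.5) + f(2) + f(2.5) + ...].
Sum ≈ 4.3808.

4.3808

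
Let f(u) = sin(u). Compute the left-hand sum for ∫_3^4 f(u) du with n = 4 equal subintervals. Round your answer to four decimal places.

Δu = (4 − 3)/4 = 0.25.
Left endpoints: 3, 3.25, 3.5, 3.75.
f(3) ≈ 0.1411, f(3.25) ≈ -0.1082, f(3.5) ≈ -0.3508, f(3.75) ≈ -0.5716.
Sum = Δu · [f(3) + f(3.25) + f(3.5) + f(3.75)].
Sum ≈ -0.2224.

-0.2224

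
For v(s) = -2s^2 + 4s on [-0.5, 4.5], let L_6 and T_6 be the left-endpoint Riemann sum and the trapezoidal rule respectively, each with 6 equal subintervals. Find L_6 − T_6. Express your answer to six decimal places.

L_6 ≈ -13.65740741.
T_6 ≈ -21.99074074.
L_6 − T_6 ≈ 8.333333.

8.333333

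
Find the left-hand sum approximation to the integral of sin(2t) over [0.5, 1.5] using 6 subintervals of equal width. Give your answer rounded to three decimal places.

0.816

Δt = (1.5 − 0.5)/6 = 1/6.
Left endpoints: 0.5, 2/3, 5/6, 1, 7/6, 4/3.
f(0.5) ≈ 0.841, f(2/3) ≈ 0.972, f(5/6) ≈ 0.995, f(1) ≈ 0.909, f(7/6) ≈ 0.723, f(4/3) ≈ 0.457.
Sum = Δt · [f(0.5) + f(2/3) + f(5/6) + ...].
Sum ≈ 0.816.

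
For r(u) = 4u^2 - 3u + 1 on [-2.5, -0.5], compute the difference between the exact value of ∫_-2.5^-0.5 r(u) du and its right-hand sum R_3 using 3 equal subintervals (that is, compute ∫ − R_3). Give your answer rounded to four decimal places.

Exact integral: ∫_-2.5^-0.5 r(u) du ≈ 31.666667.
R_3 ≈ 22.259259.
Error ≈ 31.666667 − 22.259259 ≈ 9.4074.

9.4074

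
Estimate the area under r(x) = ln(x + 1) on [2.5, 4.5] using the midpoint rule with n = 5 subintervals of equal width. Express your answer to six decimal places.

2.992136

Δx = (4.5 − 2.5)/5 = 0.4.
Midpoints: 2.7, 3.1, 3.5, 3.9, 4.3.
r(2.7) ≈ 1.308333, r(3.1) ≈ 1.410987, r(3.5) ≈ 1.504077, r(3.9) ≈ 1.589235, r(4.3) ≈ 1.667707.
Sum = Δx · [r(2.7) + r(3.1) + r(3.5) + r(3.9) + r(4.3)].
Sum ≈ 2.992136.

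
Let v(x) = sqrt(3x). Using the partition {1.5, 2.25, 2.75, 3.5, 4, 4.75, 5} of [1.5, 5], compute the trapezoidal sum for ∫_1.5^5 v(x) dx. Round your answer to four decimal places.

10.7763

Subinterval widths: 0.75, 0.5, 0.75, 0.5, 0.75, 0.25.
v(1.5) ≈ 2.1213, v(2.25) ≈ 2.5981, v(2.75) ≈ 2.8723, v(3.5) ≈ 3.2404, v(4) ≈ 3.4641, v(4.75) ≈ 3.7749, v(5) ≈ 3.8730.
On each subinterval the trapezoid contributes (Δx_i/2)·[v(x_{i-1}) + v(x_i)].
Sum ≈ 10.7763.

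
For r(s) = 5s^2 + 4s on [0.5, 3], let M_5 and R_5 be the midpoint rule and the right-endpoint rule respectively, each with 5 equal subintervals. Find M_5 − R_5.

M_5 = 62.03125.
R_5 = 76.25.
M_5 − R_5 = -14.21875.

-14.21875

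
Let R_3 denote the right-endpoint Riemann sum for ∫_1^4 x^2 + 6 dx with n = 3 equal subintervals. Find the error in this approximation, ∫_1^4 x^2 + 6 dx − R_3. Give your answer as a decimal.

Exact integral: ∫_1^4 f(x) dx = 39.
R_3 = 47.
Error = 39 − 47 = -8.

-8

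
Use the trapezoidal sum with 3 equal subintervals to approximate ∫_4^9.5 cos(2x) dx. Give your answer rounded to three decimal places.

Δx = (9.5 − 4)/3 = 11/6.
f(4) ≈ -0.146, f(35/6) ≈ 0.622, f(23/3) ≈ -0.931, f(9.5) ≈ 0.989.
T_3 = (Δx/2)·[f(x_0) + 2f(x_1) + 2f(x_2) + f(x_3)].
Sum ≈ 0.207.

0.207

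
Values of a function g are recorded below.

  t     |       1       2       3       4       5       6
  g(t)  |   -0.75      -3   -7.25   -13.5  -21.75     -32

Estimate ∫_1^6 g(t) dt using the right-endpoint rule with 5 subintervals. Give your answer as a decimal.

-77.5

Δt = 1.
Sum = 1·[(-3) + (-7.25) + (-13.5) + (-21.75) + (-32)] = -77.5.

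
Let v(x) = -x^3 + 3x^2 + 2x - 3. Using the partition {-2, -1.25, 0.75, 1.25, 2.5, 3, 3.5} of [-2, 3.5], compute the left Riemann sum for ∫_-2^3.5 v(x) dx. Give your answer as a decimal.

18.76953125

Subinterval widths: 0.75, 2, 0.5, 1.25, 0.5, 0.5.
Left endpoints: -2, -1.25, 0.75, 1.25, 2.5, 3.
v(-2) = 13, v(-1.25) = 1.140625, v(0.75) = -0.234375, v(1.25) = 2.234375, v(2.5) = 5.125, v(3) = 3.
Sum = Σ Δx_i · v(x_i).
Sum = 18.76953125.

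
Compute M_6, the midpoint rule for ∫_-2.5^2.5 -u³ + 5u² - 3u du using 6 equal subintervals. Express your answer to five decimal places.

50.63657

Δu = (2.5 − (-2.5))/6 = 5/6.
Midpoints: -25/12, -1.25, -5/12, 5/12, 1.25, 25/12.
f(-25/12) = 63925/1728, f(-1.25) = 13.515625, f(-5/12) = 3785/1728, f(5/12) = -785/1728, f(1.25) = 2.109375, f(25/12) = 11075/1728.
Sum = Δu · [f(-25/12) + f(-1.25) + f(-5/12) + ...].
Sum ≈ 50.63657.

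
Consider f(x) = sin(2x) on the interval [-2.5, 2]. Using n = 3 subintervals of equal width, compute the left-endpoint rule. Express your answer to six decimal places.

Δx = (2 − (-2.5))/3 = 1.5.
Left endpoints: -2.5, -1, 0.5.
f(-2.5) ≈ 0.958924, f(-1) ≈ -0.909297, f(0.5) ≈ 0.841471.
Sum = Δx · [f(-2.5) + f(-1) + f(0.5)].
Sum ≈ 1.336647.

1.336647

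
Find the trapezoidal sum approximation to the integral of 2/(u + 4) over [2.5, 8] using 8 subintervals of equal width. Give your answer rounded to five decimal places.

1.22752

Δu = (8 − 2.5)/8 = 0.6875.
f(2.5) = 4/13, f(3.1875) = 32/115, f(3.875) = 16/63, f(4.5625) = 32/137, f(5.25) = 8/37, f(5.9375) = 32/159, f(6.625) = 16/85, f(7.3125) = 32/181, f(8) = 1/6.
T_8 = (Δu/2)·[f(u_0) + 2f(u_1) + ... + 2f(u_{7}) + f(u_8)].
Sum ≈ 1.22752.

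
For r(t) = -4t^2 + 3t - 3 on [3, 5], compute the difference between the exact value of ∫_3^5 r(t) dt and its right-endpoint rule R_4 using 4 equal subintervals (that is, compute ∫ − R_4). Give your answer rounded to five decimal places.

Exact integral: ∫_3^5 r(t) dt ≈ -112.6666667.
R_4 = -127.5.
Error ≈ -112.6666667 − (-127.5) ≈ 14.83333.

14.83333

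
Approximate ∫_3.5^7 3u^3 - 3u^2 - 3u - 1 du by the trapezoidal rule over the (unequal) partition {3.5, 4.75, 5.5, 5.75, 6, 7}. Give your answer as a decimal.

Subinterval widths: 1.25, 0.75, 0.25, 0.25, 1.
f(3.5) = 80.375, f(4.75) = 238.578125, f(5.5) = 390.875, f(5.75) = 452.890625, f(6) = 521, f(7) = 860.
On each subinterval the trapezoid contributes (Δu_i/2)·[f(u_{i-1}) + f(u_i)].
Sum = 1353.09765625.

1353.09765625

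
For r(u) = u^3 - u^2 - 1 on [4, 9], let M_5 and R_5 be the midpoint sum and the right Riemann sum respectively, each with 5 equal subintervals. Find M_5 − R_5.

-323.125

M_5 = 1341.875.
R_5 = 1665.
M_5 − R_5 = -323.125.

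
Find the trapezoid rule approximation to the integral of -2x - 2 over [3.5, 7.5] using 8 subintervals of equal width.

Δx = (7.5 − 3.5)/8 = 0.5.
f(3.5) = -9, f(4) = -10, f(4.5) = -11, f(5) = -12, f(5.5) = -13, f(6) = -14, f(6.5) = -15, f(7) = -16, f(7.5) = -17.
T_8 = (Δx/2)·[f(x_0) + 2f(x_1) + ... + 2f(x_{7}) + f(x_8)].
Sum = -52.

-52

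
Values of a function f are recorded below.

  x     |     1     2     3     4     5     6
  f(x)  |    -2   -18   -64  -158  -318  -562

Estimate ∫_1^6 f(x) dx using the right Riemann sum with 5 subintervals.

-1120

Δx = 1.
Sum = 1·[(-18) + (-64) + (-158) + (-318) + (-562)] = -1120.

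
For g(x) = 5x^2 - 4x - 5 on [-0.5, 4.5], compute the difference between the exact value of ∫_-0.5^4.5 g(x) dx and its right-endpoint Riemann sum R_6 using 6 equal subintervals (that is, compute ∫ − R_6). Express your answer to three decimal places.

-36.227

Exact integral: ∫_-0.5^4.5 g(x) dx ≈ 87.08333.
R_6 ≈ 123.31019.
Error ≈ 87.08333 − 123.31019 ≈ -36.227.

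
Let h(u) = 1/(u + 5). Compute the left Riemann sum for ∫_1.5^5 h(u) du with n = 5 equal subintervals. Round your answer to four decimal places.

0.4502

Δu = (5 − 1.5)/5 = 0.7.
Left endpoints: 1.5, 2.2, 2.9, 3.6, 4.3.
h(1.5) = 2/13, h(2.2) = 5/36, h(2.9) = 10/79, h(3.6) = 5/43, h(4.3) = 10/93.
Sum = Δu · [h(1.5) + h(2.2) + h(2.9) + h(3.6) + h(4.3)].
Sum ≈ 0.4502.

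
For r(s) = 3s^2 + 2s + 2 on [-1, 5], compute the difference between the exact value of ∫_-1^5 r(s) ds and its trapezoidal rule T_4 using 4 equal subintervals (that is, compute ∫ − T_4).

Exact integral: ∫_-1^5 r(s) ds = 162.
T_4 = 168.75.
Error = 162 − 168.75 = -6.75.

-6.75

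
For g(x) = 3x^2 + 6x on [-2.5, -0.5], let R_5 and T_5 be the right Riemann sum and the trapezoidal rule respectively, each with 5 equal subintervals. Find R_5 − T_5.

R_5 = -3.54.
T_5 = -2.34.
R_5 − T_5 = -1.2.

-1.2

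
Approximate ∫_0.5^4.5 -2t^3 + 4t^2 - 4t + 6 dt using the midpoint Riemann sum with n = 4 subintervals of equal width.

Δt = (4.5 − 0.5)/4 = 1.
Midpoints: 1, 2, 3, 4.
f(1) = 4, f(2) = -2, f(3) = -24, f(4) = -74.
Sum = Δt · [f(1) + f(2) + f(3) + f(4)].
Sum = -96.

-96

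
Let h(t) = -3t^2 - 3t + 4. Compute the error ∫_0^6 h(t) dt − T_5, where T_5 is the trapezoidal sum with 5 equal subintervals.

Exact integral: ∫_0^6 h(t) dt = -246.
T_5 = -250.32.
Error = -246 − (-250.32) = 4.32.

4.32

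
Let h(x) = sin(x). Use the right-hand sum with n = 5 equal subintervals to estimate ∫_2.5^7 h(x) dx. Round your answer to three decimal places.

Δx = (7 − 2.5)/5 = 0.9.
Right endpoints: 3.4, 4.3, 5.2, 6.1, 7.
h(3.4) ≈ -0.256, h(4.3) ≈ -0.916, h(5.2) ≈ -0.883, h(6.1) ≈ -0.182, h(7) ≈ 0.657.
Sum = Δx · [h(3.4) + h(4.3) + h(5.2) + h(6.1) + h(7)].
Sum ≈ -1.422.

-1.422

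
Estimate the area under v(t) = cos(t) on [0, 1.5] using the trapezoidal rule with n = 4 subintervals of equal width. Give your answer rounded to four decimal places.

Δt = (1.5 − 0)/4 = 0.375.
v(0) ≈ 1.0000, v(0.375) ≈ 0.9305, v(0.75) ≈ 0.7317, v(1.125) ≈ 0.4312, v(1.5) ≈ 0.0707.
T_4 = (Δt/2)·[v(t_0) + 2v(t_1) + 2v(t_2) + 2v(t_3) + v(t_4)].
Sum ≈ 0.9858.

0.9858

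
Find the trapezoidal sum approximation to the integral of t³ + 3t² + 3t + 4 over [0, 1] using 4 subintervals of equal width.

Δt = (1 − 0)/4 = 0.25.
f(0) = 4, f(0.25) = 4.953125, f(0.5) = 6.375, f(0.75) = 8.359375, f(1) = 11.
T_4 = (Δt/2)·[f(t_0) + 2f(t_1) + 2f(t_2) + 2f(t_3) + f(t_4)].
Sum = 6.796875.

6.796875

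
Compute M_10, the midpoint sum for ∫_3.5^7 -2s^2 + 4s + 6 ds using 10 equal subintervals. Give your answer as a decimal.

Δs = (7 − 3.5)/10 = 0.35.
Midpoints: 3.675, 4.025, 4.375, 4.725, 5.075, 5.425, 5.775, 6.125, 6.475, 6.825.
f(3.675) = -6.31125, f(4.025) = -10.30125, f(4.375) = -14.78125, f(4.725) = -19.75125, f(5.075) = -25.21125, f(5.425) = -31.16125, f(5.775) = -37.60125, f(6.125) = -44.53125, f(6.475) = -51.95125, f(6.825) = -59.86125.
Sum = Δs · [f(3.675) + f(4.025) + f(4.375) + ...].
Sum = -105.511875.

-105.511875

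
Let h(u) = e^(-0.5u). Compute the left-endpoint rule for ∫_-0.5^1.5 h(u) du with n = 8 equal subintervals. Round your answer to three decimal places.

1.727

Δu = (1.5 − (-0.5))/8 = 0.25.
Left endpoints: -0.5, -0.25, 0, 0.25, 0.5, 0.75, 1, 1.25.
h(-0.5) ≈ 1.284, h(-0.25) ≈ 1.133, h(0) ≈ 1.000, h(0.25) ≈ 0.882, h(0.5) ≈ 0.779, h(0.75) ≈ 0.687, h(1) ≈ 0.607, h(1.25) ≈ 0.535.
Sum = Δu · [h(-0.5) + h(-0.25) + h(0) + ...].
Sum ≈ 1.727.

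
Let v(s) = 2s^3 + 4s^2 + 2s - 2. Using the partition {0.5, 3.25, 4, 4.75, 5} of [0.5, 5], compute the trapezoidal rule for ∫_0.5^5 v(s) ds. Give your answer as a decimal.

Subinterval widths: 2.75, 0.75, 0.75, 0.25.
v(0.5) = 0.25, v(3.25) = 115.40625, v(4) = 198, v(4.75) = 312.09375, v(5) = 358.
On each subinterval the trapezoid contributes (Δs_i/2)·[v(s_{i-1}) + v(s_i)].
Sum = 551.6015625.

551.6015625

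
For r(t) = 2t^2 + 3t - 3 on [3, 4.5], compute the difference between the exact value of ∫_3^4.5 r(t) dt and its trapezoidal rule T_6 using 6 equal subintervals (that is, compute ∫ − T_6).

-0.03125

Exact integral: ∫_3^4.5 r(t) dt = 55.125.
T_6 = 55.15625.
Error = 55.125 − 55.15625 = -0.03125.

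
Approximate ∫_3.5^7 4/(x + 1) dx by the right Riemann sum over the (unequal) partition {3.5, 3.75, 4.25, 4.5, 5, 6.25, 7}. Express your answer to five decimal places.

Subinterval widths: 0.25, 0.5, 0.25, 0.5, 1.25, 0.75.
Right endpoints: 3.75, 4.25, 4.5, 5, 6.25, 7.
f(3.75) = 16/19, f(4.25) = 16/21, f(4.5) = 8/11, f(5) = 2/3, f(6.25) = 16/29, f(7) = 0.5.
Sum = Σ Δx_i · f(x_i).
Sum ≈ 2.17129.

2.17129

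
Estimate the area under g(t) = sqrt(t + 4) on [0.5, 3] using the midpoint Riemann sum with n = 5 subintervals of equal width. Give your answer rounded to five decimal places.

5.98336

Δt = (3 − 0.5)/5 = 0.5.
Midpoints: 0.75, 1.25, 1.75, 2.25, 2.75.
g(0.75) ≈ 2.17945, g(1.25) ≈ 2.29129, g(1.75) ≈ 2.39792, g(2.25) ≈ 2.50000, g(2.75) ≈ 2.59808.
Sum = Δt · [g(0.75) + g(1.25) + g(1.75) + g(2.25) + g(2.75)].
Sum ≈ 5.98336.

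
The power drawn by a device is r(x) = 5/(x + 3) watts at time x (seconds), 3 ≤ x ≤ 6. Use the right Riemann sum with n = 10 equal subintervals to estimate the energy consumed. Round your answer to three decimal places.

Δx = (6 − 3)/10 = 0.3.
Right endpoints: 3.3, 3.6, 3.9, 4.2, 4.5, 4.8, 5.1, 5.4, 5.7, 6.
r(3.3) = 50/63, r(3.6) = 25/33, r(3.9) = 50/69, r(4.2) = 25/36, r(4.5) = 2/3, r(4.8) = 25/39, r(5.1) = 50/81, r(5.4) = 25/42, r(5.7) = 50/87, r(6) = 5/9.
Sum = Δx · [r(3.3) + r(3.6) + r(3.9) + ...].
Sum ≈ 1.986.

1.986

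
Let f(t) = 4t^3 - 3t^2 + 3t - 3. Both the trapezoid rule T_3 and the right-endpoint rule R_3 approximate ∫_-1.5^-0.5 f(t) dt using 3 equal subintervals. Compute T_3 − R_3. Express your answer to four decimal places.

-3.6667

T_3 ≈ -14.527778.
R_3 ≈ -10.861111.
T_3 − R_3 ≈ -3.6667.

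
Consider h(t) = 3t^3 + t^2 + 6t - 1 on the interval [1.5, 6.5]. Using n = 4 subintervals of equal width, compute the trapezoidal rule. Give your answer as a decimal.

Δt = (6.5 − 1.5)/4 = 1.25.
h(1.5) = 20.375, h(2.75) = 85.453125, h(4) = 231, h(5.25) = 492.171875, h(6.5) = 904.125.
T_4 = (Δt/2)·[h(t_0) + 2h(t_1) + 2h(t_2) + 2h(t_3) + h(t_4)].
Sum = 1588.59375.

1588.59375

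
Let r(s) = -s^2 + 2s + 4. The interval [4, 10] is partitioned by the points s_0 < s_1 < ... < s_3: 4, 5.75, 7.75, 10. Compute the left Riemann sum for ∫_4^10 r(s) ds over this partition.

Subinterval widths: 1.75, 2, 2.25.
Left endpoints: 4, 5.75, 7.75.
r(4) = -4, r(5.75) = -17.5625, r(7.75) = -40.5625.
Sum = Σ Δs_i · r(s_i).
Sum = -133.390625.

-133.390625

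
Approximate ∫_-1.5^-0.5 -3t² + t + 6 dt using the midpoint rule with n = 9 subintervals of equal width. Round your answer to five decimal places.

1.75309

Δt = (-0.5 − (-1.5))/9 = 1/9.
Midpoints: -13/9, -4/3, -11/9, -10/9, -1, -8/9, -7/9, -2/3, -5/9.
f(-13/9) = -46/27, f(-4/3) = -2/3, f(-11/9) = 8/27, f(-10/9) = 32/27, f(-1) = 2, f(-8/9) = 74/27, f(-7/9) = 92/27, f(-2/3) = 4, f(-5/9) = 122/27.
Sum = Δt · [f(-13/9) + f(-4/3) + f(-11/9) + ...].
Sum ≈ 1.75309.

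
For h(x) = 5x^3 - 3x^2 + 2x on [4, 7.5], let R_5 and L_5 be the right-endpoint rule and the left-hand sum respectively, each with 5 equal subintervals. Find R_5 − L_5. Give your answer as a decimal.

1172.9375

R_5 = 3927.7175.
L_5 = 2754.78.
R_5 − L_5 = 1172.9375.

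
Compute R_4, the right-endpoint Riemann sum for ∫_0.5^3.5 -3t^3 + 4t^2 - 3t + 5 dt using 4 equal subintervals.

Δt = (3.5 − 0.5)/4 = 0.75.
Right endpoints: 1.25, 2, 2.75, 3.5.
f(1.25) = 1.640625, f(2) = -9, f(2.75) = -35.390625, f(3.5) = -85.125.
Sum = Δt · [f(1.25) + f(2) + f(2.75) + f(3.5)].
Sum = -95.90625.

-95.90625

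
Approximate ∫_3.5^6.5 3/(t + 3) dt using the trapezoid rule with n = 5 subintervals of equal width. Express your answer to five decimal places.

Δt = (6.5 − 3.5)/5 = 0.6.
f(3.5) = 6/13, f(4.1) = 30/71, f(4.7) = 30/77, f(5.3) = 30/83, f(5.9) = 30/89, f(6.5) = 6/19.
T_5 = (Δt/2)·[f(t_0) + 2f(t_1) + ... + 2f(t_{4}) + f(t_5)].
Sum ≈ 1.13960.

1.13960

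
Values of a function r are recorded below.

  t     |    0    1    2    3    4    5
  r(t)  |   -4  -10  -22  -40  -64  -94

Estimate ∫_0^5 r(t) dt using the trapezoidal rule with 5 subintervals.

-185

Δt = 1.
T_5 = (1/2)·[(-4) + 2·(-10) + 2·(-22) + 2·(-40) + 2·(-64) + (-94)] = -185.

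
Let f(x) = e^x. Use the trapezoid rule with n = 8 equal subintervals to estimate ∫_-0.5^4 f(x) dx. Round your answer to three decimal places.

Δx = (4 − (-0.5))/8 = 0.5625.
f(-0.5) ≈ 0.607, f(0.0625) ≈ 1.064, f(0.625) ≈ 1.868, f(1.1875) ≈ 3.279, f(1.75) ≈ 5.755, f(2.3125) ≈ 10.100, f(2.875) ≈ 17.725, f(3.4375) ≈ 31.109, f(4) ≈ 54.598.
T_8 = (Δx/2)·[f(x_0) + 2f(x_1) + ... + 2f(x_{7}) + f(x_8)].
Sum ≈ 55.408.

55.408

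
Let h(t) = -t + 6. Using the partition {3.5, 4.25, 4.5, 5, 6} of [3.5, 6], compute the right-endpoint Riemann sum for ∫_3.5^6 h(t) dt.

Subinterval widths: 0.75, 0.25, 0.5, 1.
Right endpoints: 4.25, 4.5, 5, 6.
h(4.25) = 1.75, h(4.5) = 1.5, h(5) = 1, h(6) = 0.
Sum = Σ Δt_i · h(t_i).
Sum = 2.1875.

2.1875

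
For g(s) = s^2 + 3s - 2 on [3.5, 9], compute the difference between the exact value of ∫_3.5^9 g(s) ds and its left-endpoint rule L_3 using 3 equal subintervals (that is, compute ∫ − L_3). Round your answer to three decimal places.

Exact integral: ∫_3.5^9 g(s) ds ≈ 320.83333.
L_3 ≈ 245.76852.
Error ≈ 320.83333 − 245.76852 ≈ 75.065.

75.065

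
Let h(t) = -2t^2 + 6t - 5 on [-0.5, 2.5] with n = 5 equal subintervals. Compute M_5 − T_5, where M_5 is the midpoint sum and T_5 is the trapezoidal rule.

0.54

M_5 = -7.32.
T_5 = -7.86.
M_5 − T_5 = 0.54.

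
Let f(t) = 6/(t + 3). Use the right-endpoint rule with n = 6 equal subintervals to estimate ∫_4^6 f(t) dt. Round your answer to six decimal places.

Δt = (6 − 4)/6 = 1/3.
Right endpoints: 13/3, 14/3, 5, 16/3, 17/3, 6.
f(13/3) = 9/11, f(14/3) = 18/23, f(5) = 0.75, f(16/3) = 0.72, f(17/3) = 9/13, f(6) = 2/3.
Sum = Δt · [f(13/3) + f(14/3) + f(5) + ...].
Sum ≈ 1.476588.

1.476588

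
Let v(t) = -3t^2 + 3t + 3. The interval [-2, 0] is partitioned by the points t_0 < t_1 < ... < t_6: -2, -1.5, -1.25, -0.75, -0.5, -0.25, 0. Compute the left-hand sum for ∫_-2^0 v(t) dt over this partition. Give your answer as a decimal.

-11.8125

Subinterval widths: 0.5, 0.25, 0.5, 0.25, 0.25, 0.25.
Left endpoints: -2, -1.5, -1.25, -0.75, -0.5, -0.25.
v(-2) = -15, v(-1.5) = -8.25, v(-1.25) = -5.4375, v(-0.75) = -0.9375, v(-0.5) = 0.75, v(-0.25) = 2.0625.
Sum = Σ Δt_i · v(t_i).
Sum = -11.8125.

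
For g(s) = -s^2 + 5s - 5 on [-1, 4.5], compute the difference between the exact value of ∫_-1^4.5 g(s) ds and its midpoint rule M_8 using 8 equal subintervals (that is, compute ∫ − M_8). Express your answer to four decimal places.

Exact integral: ∫_-1^4.5 g(s) ds ≈ -10.083333.
M_8 ≈ -9.866699.
Error ≈ -10.083333 − (-9.866699) ≈ -0.2166.

-0.2166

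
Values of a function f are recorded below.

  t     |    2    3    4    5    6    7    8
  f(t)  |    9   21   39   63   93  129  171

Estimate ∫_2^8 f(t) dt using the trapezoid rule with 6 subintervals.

Δt = 1.
T_6 = (1/2)·[9 + 2·21 + 2·39 + 2·63 + 2·93 + 2·129 + 171] = 435.

435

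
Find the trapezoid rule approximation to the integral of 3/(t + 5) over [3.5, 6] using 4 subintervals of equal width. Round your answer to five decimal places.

Δt = (6 − 3.5)/4 = 0.625.
f(3.5) = 6/17, f(4.125) = 24/73, f(4.75) = 4/13, f(5.375) = 24/83, f(6) = 3/11.
T_4 = (Δt/2)·[f(t_0) + 2f(t_1) + 2f(t_2) + 2f(t_3) + f(t_4)].
Sum ≈ 0.77403.

0.77403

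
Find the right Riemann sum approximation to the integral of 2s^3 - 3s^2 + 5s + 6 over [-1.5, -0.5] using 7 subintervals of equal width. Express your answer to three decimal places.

-3.531

Δs = (-0.5 − (-1.5))/7 = 1/7.
Right endpoints: -19/14, -17/14, -15/14, -13/14, -11/14, -9/14, -0.5.
f(-19/14) = -7759/686, f(-17/14) = -2770/343, f(-15/14) = -3609/686, f(-13/14) = -971/343, f(-11/14) = -515/686, f(-9/14) = 348/343, f(-0.5) = 2.5.
Sum = Δs · [f(-19/14) + f(-17/14) + f(-15/14) + ...].
Sum ≈ -3.531.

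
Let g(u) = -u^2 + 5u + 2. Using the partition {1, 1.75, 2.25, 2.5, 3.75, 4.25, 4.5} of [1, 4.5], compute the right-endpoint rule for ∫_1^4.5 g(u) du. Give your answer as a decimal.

23.9375

Subinterval widths: 0.75, 0.5, 0.25, 1.25, 0.5, 0.25.
Right endpoints: 1.75, 2.25, 2.5, 3.75, 4.25, 4.5.
g(1.75) = 7.6875, g(2.25) = 8.1875, g(2.5) = 8.25, g(3.75) = 6.6875, g(4.25) = 5.1875, g(4.5) = 4.25.
Sum = Σ Δu_i · g(u_i).
Sum = 23.9375.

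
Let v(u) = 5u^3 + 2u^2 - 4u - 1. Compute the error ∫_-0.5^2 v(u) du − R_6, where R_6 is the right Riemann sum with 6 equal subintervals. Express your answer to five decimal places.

Exact integral: ∫_-0.5^2 v(u) du ≈ 15.3385417.
R_6 ≈ 24.2397280.
Error ≈ 15.3385417 − 24.2397280 ≈ -8.90119.

-8.90119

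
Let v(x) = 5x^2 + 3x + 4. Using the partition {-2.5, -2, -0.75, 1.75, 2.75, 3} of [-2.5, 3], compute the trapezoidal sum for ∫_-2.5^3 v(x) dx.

Subinterval widths: 0.5, 1.25, 2.5, 1, 0.25.
v(-2.5) = 27.75, v(-2) = 18, v(-0.75) = 4.5625, v(1.75) = 24.5625, v(2.75) = 50.0625, v(3) = 58.
On each subinterval the trapezoid contributes (Δx_i/2)·[v(x_{i-1}) + v(x_i)].
Sum = 112.765625.

112.765625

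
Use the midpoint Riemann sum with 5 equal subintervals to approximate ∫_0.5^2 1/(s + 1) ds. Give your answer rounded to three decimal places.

Δs = (2 − 0.5)/5 = 0.3.
Midpoints: 0.65, 0.95, 1.25, 1.55, 1.85.
f(0.65) = 20/33, f(0.95) = 20/39, f(1.25) = 4/9, f(1.55) = 20/51, f(1.85) = 20/57.
Sum = Δs · [f(0.65) + f(0.95) + f(1.25) + f(1.55) + f(1.85)].
Sum ≈ 0.692.

0.692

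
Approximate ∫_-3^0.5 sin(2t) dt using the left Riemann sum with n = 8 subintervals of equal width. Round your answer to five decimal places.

0.07342

Δt = (0.5 − (-3))/8 = 0.4375.
Left endpoints: -3, -2.5625, -2.125, -1.6875, -1.25, -0.8125, -0.375, 0.0625.
f(-3) ≈ 0.27942, f(-2.5625) ≈ 0.91608, f(-2.125) ≈ 0.89499, f(-1.6875) ≈ 0.23129, f(-1.25) ≈ -0.59847, f(-0.8125) ≈ -0.99853, f(-0.375) ≈ -0.68164, f(0.0625) ≈ 0.12467.
Sum = Δt · [f(-3) + f(-2.5625) + f(-2.125) + ...].
Sum ≈ 0.07342.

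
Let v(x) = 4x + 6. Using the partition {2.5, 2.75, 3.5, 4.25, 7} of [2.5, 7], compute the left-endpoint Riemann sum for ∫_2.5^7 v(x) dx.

95

Subinterval widths: 0.25, 0.75, 0.75, 2.75.
Left endpoints: 2.5, 2.75, 3.5, 4.25.
v(2.5) = 16, v(2.75) = 17, v(3.5) = 20, v(4.25) = 23.
Sum = Σ Δx_i · v(x_i).
Sum = 95.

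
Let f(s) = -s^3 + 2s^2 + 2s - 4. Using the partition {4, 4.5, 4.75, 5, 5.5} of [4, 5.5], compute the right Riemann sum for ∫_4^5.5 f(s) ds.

-103.63671875

Subinterval widths: 0.5, 0.25, 0.25, 0.5.
Right endpoints: 4.5, 4.75, 5, 5.5.
f(4.5) = -45.625, f(4.75) = -56.546875, f(5) = -69, f(5.5) = -98.875.
Sum = Σ Δs_i · f(s_i).
Sum = -103.63671875.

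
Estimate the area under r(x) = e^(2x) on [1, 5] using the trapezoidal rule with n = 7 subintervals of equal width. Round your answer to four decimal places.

Δx = (5 − 1)/7 = 4/7.
r(1) ≈ 7.3891, r(11/7) ≈ 23.1700, r(15/7) ≈ 72.6544, r(19/7) ≈ 227.8236, r(23/7) ≈ 714.3897, r(27/7) ≈ 2240.1222, r(31/7) ≈ 7024.3844, r(5) ≈ 22026.4658.
T_7 = (Δx/2)·[r(x_0) + 2r(x_1) + ... + 2r(x_{6}) + r(x_7)].
Sum ≈ 12182.5552.

12182.5552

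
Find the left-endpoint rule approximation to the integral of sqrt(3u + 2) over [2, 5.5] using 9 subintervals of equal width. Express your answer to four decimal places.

Δu = (5.5 − 2)/9 = 7/18.
Left endpoints: 2, 43/18, 25/9, 19/6, 32/9, 71/18, 13/3, 85/18, 46/9.
f(2) ≈ 2.8284, f(43/18) ≈ 3.0277, f(25/9) ≈ 3.2146, f(19/6) ≈ 3.3912, f(32/9) ≈ 3.5590, f(71/18) ≈ 3.7193, f(13/3) ≈ 3.8730, f(85/18) ≈ 4.0208, f(46/9) ≈ 4.1633.
Sum = Δu · [f(2) + f(43/18) + f(25/9) + ...].
Sum ≈ 12.3656.

12.3656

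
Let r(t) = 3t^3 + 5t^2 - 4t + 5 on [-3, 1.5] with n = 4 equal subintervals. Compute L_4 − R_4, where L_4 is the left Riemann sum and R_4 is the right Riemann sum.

-44.296875

L_4 ≈ 5.862305.
R_4 ≈ 50.159180.
L_4 − R_4 = -44.296875.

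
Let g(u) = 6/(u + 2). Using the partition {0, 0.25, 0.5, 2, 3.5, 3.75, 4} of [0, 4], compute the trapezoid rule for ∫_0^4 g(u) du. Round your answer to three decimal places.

6.732

Subinterval widths: 0.25, 0.25, 1.5, 1.5, 0.25, 0.25.
g(0) = 3, g(0.25) = 8/3, g(0.5) = 2.4, g(2) = 1.5, g(3.5) = 12/11, g(3.75) = 24/23, g(4) = 1.
On each subinterval the trapezoid contributes (Δu_i/2)·[g(u_{i-1}) + g(u_i)].
Sum ≈ 6.732.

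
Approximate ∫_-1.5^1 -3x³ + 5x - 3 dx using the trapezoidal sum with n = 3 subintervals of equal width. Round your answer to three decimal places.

-6.927

Δx = (1 − (-1.5))/3 = 5/6.
f(-1.5) = -0.375, f(-2/3) = -49/9, f(1/6) = -157/72, f(1) = -1.
T_3 = (Δx/2)·[f(x_0) + 2f(x_1) + 2f(x_2) + f(x_3)].
Sum ≈ -6.927.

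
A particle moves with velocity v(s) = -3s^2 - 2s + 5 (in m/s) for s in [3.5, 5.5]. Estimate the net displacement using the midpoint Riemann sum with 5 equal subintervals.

Δs = (5.5 − 3.5)/5 = 0.4.
Midpoints: 3.7, 4.1, 4.5, 4.9, 5.3.
v(3.7) = -43.47, v(4.1) = -53.63, v(4.5) = -64.75, v(4.9) = -76.83, v(5.3) = -89.87.
Sum = Δs · [v(3.7) + v(4.1) + v(4.5) + v(4.9) + v(5.3)].
Sum = -131.42.

-131.42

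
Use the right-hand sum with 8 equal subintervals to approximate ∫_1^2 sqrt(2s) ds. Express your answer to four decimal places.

1.7602

Δs = (2 − 1)/8 = 0.125.
Right endpoints: 1.125, 1.25, 1.375, 1.5, 1.625, 1.75, 1.875, 2.
f(1.125) ≈ 1.5000, f(1.25) ≈ 1.5811, f(1.375) ≈ 1.6583, f(1.5) ≈ 1.7321, f(1.625) ≈ 1.8028, f(1.75) ≈ 1.8708, f(1.875) ≈ 1.9365, f(2) ≈ 2.0000.
Sum = Δs · [f(1.125) + f(1.25) + f(1.375) + ...].
Sum ≈ 1.7602.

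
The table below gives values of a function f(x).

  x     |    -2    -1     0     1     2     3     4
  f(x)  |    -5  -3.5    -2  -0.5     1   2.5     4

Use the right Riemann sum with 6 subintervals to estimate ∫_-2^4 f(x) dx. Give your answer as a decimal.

Δx = 1.
Sum = 1·[(-3.5) + (-2) + (-0.5) + 1 + 2.5 + 4] = 1.5.

1.5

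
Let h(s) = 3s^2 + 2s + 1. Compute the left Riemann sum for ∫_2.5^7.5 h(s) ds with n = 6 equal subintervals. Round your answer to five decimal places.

Δs = (7.5 − 2.5)/6 = 5/6.
Left endpoints: 2.5, 10/3, 25/6, 5, 35/6, 20/3.
h(2.5) = 24.75, h(10/3) = 41, h(25/6) = 737/12, h(5) = 86, h(35/6) = 114.75, h(20/3) = 443/3.
Sum = Δs · [h(2.5) + h(10/3) + h(25/6) + ...].
Sum ≈ 396.31944.

396.31944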